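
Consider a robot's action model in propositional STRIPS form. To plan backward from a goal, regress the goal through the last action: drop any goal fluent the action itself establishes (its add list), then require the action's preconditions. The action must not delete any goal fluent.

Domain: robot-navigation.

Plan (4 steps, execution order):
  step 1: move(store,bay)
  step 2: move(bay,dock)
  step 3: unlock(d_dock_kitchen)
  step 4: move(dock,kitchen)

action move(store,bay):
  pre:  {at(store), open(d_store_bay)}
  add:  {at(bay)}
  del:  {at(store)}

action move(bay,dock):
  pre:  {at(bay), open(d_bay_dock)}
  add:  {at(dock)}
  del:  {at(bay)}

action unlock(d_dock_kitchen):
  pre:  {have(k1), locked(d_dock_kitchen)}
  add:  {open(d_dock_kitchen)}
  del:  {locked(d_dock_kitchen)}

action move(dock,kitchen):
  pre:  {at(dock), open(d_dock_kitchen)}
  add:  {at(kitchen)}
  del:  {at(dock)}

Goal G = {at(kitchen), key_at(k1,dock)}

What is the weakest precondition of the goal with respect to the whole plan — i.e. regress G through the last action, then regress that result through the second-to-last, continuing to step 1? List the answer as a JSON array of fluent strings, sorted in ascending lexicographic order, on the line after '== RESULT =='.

Regress step by step:
  through step 4 (move(dock,kitchen)): drop {at(kitchen)}, keep {key_at(k1,dock)}, require {at(dock), open(d_dock_kitchen)}
    → {at(dock), key_at(k1,dock), open(d_dock_kitchen)}
  through step 3 (unlock(d_dock_kitchen)): drop {open(d_dock_kitchen)}, keep {at(dock), key_at(k1,dock)}, require {have(k1), locked(d_dock_kitchen)}
    → {at(dock), have(k1), key_at(k1,dock), locked(d_dock_kitchen)}
  through step 2 (move(bay,dock)): drop {at(dock)}, keep {have(k1), key_at(k1,dock), locked(d_dock_kitchen)}, require {at(bay), open(d_bay_dock)}
    → {at(bay), have(k1), key_at(k1,dock), locked(d_dock_kitchen), open(d_bay_dock)}
  through step 1 (move(store,bay)): drop {at(bay)}, keep {have(k1), key_at(k1,dock), locked(d_dock_kitchen), open(d_bay_dock)}, require {at(store), open(d_store_bay)}
    → {at(store), have(k1), key_at(k1,dock), locked(d_dock_kitchen), open(d_bay_dock), open(d_store_bay)}

== RESULT ==
["at(store)", "have(k1)", "key_at(k1,dock)", "locked(d_dock_kitchen)", "open(d_bay_dock)", "open(d_store_bay)"]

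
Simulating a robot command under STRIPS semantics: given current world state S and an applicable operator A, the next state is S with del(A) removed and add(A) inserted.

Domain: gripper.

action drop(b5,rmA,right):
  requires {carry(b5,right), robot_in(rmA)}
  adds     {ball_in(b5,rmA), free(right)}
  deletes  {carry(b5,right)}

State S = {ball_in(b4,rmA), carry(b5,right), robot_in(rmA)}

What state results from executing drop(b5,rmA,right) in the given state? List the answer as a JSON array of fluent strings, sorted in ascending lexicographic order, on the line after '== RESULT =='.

Progress:
  pre ⊆ S: {carry(b5,right), robot_in(rmA)} ⊆ S  — applicable
  S \ del = {ball_in(b4,rmA), robot_in(rmA)}
  ∪ add   = {ball_in(b4,rmA), ball_in(b5,rmA), free(right), robot_in(rmA)}

== RESULT ==
["ball_in(b4,rmA)", "ball_in(b5,rmA)", "free(right)", "robot_in(rmA)"]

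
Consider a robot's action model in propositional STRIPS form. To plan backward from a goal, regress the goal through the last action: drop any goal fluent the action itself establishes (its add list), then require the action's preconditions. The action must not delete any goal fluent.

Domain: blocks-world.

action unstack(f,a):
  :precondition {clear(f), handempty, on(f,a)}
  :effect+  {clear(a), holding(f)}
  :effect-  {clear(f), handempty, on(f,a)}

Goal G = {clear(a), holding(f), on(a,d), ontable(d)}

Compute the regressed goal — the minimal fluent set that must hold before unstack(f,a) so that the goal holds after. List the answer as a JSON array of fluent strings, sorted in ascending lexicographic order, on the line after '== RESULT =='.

Regress:
  G ∩ del = {}  (empty — regression defined)
  G \ add = {clear(a), holding(f), on(a,d), ontable(d)} \ {clear(a), holding(f)} = {on(a,d), ontable(d)}
  ∪ pre   = {on(a,d), ontable(d)} ∪ {clear(f), handempty, on(f,a)}
          = {clear(f), handempty, on(a,d), on(f,a), ontable(d)}

== RESULT ==
["clear(f)", "handempty", "on(a,d)", "on(f,a)", "ontable(d)"]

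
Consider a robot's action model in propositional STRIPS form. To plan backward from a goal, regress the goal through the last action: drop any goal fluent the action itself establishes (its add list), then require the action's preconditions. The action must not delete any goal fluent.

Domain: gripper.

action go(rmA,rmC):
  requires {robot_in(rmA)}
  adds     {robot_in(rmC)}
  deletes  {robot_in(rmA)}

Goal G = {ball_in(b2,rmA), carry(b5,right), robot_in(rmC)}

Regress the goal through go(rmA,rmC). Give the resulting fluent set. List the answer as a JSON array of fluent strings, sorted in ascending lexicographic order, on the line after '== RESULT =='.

Compute (G \ add) ∪ pre:
  G ∩ del = {}  (empty — regression defined)
  G \ add = {ball_in(b2,rmA), carry(b5,right), robot_in(rmC)} \ {robot_in(rmC)} = {ball_in(b2,rmA), carry(b5,right)}
  ∪ pre   = {ball_in(b2,rmA), carry(b5,right)} ∪ {robot_in(rmA)}
          = {ball_in(b2,rmA), carry(b5,right), robot_in(rmA)}

== RESULT ==
["ball_in(b2,rmA)", "carry(b5,right)", "robot_in(rmA)"]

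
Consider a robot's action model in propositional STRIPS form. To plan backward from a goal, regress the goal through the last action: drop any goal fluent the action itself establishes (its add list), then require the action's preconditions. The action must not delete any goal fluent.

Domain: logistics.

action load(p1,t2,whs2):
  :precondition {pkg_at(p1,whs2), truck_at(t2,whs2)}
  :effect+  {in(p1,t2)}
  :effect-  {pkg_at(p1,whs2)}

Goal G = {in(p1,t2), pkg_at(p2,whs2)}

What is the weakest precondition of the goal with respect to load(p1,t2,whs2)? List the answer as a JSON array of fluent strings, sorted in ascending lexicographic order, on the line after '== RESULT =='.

Compute (G \ add) ∪ pre:
  G ∩ del = {}  (empty — regression defined)
  G \ add = {in(p1,t2), pkg_at(p2,whs2)} \ {in(p1,t2)} = {pkg_at(p2,whs2)}
  ∪ pre   = {pkg_at(p2,whs2)} ∪ {pkg_at(p1,whs2), truck_at(t2,whs2)}
          = {pkg_at(p1,whs2), pkg_at(p2,whs2), truck_at(t2,whs2)}

== RESULT ==
["pkg_at(p1,whs2)", "pkg_at(p2,whs2)", "truck_at(t2,whs2)"]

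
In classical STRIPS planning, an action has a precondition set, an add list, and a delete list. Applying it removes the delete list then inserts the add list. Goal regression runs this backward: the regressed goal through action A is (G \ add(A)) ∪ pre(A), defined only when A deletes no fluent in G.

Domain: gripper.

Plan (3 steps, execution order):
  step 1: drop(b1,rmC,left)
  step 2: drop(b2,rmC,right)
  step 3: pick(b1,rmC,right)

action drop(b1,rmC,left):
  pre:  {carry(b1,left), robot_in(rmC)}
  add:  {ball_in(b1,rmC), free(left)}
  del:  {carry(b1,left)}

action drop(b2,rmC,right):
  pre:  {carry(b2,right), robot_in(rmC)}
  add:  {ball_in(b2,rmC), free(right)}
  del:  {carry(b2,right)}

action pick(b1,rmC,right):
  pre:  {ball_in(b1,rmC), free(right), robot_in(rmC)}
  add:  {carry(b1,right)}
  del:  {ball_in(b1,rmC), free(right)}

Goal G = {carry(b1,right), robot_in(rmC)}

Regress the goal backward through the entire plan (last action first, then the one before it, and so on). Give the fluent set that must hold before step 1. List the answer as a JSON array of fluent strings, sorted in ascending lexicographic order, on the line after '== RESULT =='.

Work backward from the goal:
  through step 3 (pick(b1,rmC,right)): drop {carry(b1,right)}, keep {robot_in(rmC)}, require {ball_in(b1,rmC), free(right), robot_in(rmC)}
    → {ball_in(b1,rmC), free(right), robot_in(rmC)}
  through step 2 (drop(b2,rmC,right)): drop {free(right)}, keep {ball_in(b1,rmC), robot_in(rmC)}, require {carry(b2,right), robot_in(rmC)}
    → {ball_in(b1,rmC), carry(b2,right), robot_in(rmC)}
  through step 1 (drop(b1,rmC,left)): drop {ball_in(b1,rmC)}, keep {carry(b2,right), robot_in(rmC)}, require {carry(b1,left), robot_in(rmC)}
    → {carry(b1,left), carry(b2,right), robot_in(rmC)}

== RESULT ==
["carry(b1,left)", "carry(b2,right)", "robot_in(rmC)"]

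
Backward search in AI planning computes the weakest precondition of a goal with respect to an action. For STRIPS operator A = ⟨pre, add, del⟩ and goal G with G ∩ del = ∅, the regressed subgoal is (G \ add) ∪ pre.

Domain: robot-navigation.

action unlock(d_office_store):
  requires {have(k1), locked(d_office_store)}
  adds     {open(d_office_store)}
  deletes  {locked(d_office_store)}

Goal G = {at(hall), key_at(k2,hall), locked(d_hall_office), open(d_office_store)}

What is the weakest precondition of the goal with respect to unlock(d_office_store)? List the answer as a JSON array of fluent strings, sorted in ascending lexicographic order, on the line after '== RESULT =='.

Compute (G \ add) ∪ pre:
  G ∩ del = {}  (empty — regression defined)
  G \ add = {at(hall), key_at(k2,hall), locked(d_hall_office), open(d_office_store)} \ {open(d_office_store)} = {at(hall), key_at(k2,hall), locked(d_hall_office)}
  ∪ pre   = {at(hall), key_at(k2,hall), locked(d_hall_office)} ∪ {have(k1), locked(d_office_store)}
          = {at(hall), have(k1), key_at(k2,hall), locked(d_hall_office), locked(d_office_store)}

== RESULT ==
["at(hall)", "have(k1)", "key_at(k2,hall)", "locked(d_hall_office)", "locked(d_office_store)"]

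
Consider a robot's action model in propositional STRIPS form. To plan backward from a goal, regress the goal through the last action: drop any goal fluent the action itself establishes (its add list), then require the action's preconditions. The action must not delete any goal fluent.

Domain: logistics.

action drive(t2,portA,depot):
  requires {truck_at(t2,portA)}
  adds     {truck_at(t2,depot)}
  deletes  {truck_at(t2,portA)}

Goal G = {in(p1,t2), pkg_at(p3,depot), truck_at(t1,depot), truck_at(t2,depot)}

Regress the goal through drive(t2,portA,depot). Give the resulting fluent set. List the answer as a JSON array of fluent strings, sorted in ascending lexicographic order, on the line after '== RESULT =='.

Compute (G \ add) ∪ pre:
  G ∩ del = {}  (empty — regression defined)
  G \ add = {in(p1,t2), pkg_at(p3,depot), truck_at(t1,depot), truck_at(t2,depot)} \ {truck_at(t2,depot)} = {in(p1,t2), pkg_at(p3,depot), truck_at(t1,depot)}
  ∪ pre   = {in(p1,t2), pkg_at(p3,depot), truck_at(t1,depot)} ∪ {truck_at(t2,portA)}
          = {in(p1,t2), pkg_at(p3,depot), truck_at(t1,depot), truck_at(t2,portA)}

== RESULT ==
["in(p1,t2)", "pkg_at(p3,depot)", "truck_at(t1,depot)", "truck_at(t2,portA)"]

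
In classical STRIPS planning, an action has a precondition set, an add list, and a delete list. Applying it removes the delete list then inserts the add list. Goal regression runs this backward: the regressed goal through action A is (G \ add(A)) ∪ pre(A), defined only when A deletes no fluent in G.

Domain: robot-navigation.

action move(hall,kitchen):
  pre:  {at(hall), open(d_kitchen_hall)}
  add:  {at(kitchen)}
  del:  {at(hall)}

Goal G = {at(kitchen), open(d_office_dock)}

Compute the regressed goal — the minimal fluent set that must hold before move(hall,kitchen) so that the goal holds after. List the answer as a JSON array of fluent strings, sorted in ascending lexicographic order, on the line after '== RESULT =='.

Compute (G \ add) ∪ pre:
  G ∩ del = {}  (empty — regression defined)
  G \ add = {at(kitchen), open(d_office_dock)} \ {at(kitchen)} = {open(d_office_dock)}
  ∪ pre   = {open(d_office_dock)} ∪ {at(hall), open(d_kitchen_hall)}
          = {at(hall), open(d_kitchen_hall), open(d_office_dock)}

== RESULT ==
["at(hall)", "open(d_kitchen_hall)", "open(d_office_dock)"]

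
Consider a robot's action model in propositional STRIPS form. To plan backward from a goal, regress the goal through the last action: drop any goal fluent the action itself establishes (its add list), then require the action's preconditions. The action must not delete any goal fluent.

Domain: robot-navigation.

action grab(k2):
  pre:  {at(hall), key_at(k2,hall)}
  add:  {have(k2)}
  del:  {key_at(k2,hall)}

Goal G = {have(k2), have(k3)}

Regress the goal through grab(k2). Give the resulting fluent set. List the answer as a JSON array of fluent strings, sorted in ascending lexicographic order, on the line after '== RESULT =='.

Compute (G \ add) ∪ pre:
  G ∩ del = {}  (empty — regression defined)
  G \ add = {have(k2), have(k3)} \ {have(k2)} = {have(k3)}
  ∪ pre   = {have(k3)} ∪ {at(hall), key_at(k2,hall)}
          = {at(hall), have(k3), key_at(k2,hall)}

== RESULT ==
["at(hall)", "have(k3)", "key_at(k2,hall)"]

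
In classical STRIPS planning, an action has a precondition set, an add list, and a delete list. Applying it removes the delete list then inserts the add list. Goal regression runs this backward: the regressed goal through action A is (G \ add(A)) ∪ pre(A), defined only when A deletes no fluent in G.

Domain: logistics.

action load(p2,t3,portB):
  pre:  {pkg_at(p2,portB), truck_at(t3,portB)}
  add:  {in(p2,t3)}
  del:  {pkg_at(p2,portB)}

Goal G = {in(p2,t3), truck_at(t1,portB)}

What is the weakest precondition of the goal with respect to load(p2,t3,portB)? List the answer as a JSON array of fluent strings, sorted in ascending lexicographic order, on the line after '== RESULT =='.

Compute (G \ add) ∪ pre:
  G ∩ del = {}  (empty — regression defined)
  G \ add = {in(p2,t3), truck_at(t1,portB)} \ {in(p2,t3)} = {truck_at(t1,portB)}
  ∪ pre   = {truck_at(t1,portB)} ∪ {pkg_at(p2,portB), truck_at(t3,portB)}
          = {pkg_at(p2,portB), truck_at(t1,portB), truck_at(t3,portB)}

== RESULT ==
["pkg_at(p2,portB)", "truck_at(t1,portB)", "truck_at(t3,portB)"]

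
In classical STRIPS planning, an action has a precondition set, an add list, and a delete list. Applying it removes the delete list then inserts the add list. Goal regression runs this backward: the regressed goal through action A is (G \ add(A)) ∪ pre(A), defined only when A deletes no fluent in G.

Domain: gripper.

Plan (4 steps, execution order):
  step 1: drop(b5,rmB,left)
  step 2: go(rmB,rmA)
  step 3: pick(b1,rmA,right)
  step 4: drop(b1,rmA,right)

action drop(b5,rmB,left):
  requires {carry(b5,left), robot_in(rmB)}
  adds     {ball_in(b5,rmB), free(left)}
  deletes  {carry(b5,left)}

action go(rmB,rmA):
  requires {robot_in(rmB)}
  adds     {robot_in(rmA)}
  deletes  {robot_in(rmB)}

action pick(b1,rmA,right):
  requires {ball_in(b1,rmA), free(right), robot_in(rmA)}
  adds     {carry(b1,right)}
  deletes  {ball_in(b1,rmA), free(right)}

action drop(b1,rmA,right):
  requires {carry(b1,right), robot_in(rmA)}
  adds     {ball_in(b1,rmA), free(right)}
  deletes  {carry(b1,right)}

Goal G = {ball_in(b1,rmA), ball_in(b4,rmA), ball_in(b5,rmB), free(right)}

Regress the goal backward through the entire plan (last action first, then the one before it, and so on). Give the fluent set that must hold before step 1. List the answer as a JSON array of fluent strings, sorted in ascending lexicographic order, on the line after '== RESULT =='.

Regress step by step:
  through step 4 (drop(b1,rmA,right)): drop {ball_in(b1,rmA), free(right)}, keep {ball_in(b4,rmA), ball_in(b5,rmB)}, require {carry(b1,right), robot_in(rmA)}
    → {ball_in(b4,rmA), ball_in(b5,rmB), carry(b1,right), robot_in(rmA)}
  through step 3 (pick(b1,rmA,right)): drop {carry(b1,right)}, keep {ball_in(b4,rmA), ball_in(b5,rmB), robot_in(rmA)}, require {ball_in(b1,rmA), free(right), robot_in(rmA)}
    → {ball_in(b1,rmA), ball_in(b4,rmA), ball_in(b5,rmB), free(right), robot_in(rmA)}
  through step 2 (go(rmB,rmA)): drop {robot_in(rmA)}, keep {ball_in(b1,rmA), ball_in(b4,rmA), ball_in(b5,rmB), free(right)}, require {robot_in(rmB)}
    → {ball_in(b1,rmA), ball_in(b4,rmA), ball_in(b5,rmB), free(right), robot_in(rmB)}
  through step 1 (drop(b5,rmB,left)): drop {ball_in(b5,rmB)}, keep {ball_in(b1,rmA), ball_in(b4,rmA), free(right), robot_in(rmB)}, require {carry(b5,left), robot_in(rmB)}
    → {ball_in(b1,rmA), ball_in(b4,rmA), carry(b5,left), free(right), robot_in(rmB)}

== RESULT ==
["ball_in(b1,rmA)", "ball_in(b4,rmA)", "carry(b5,left)", "free(right)", "robot_in(rmB)"]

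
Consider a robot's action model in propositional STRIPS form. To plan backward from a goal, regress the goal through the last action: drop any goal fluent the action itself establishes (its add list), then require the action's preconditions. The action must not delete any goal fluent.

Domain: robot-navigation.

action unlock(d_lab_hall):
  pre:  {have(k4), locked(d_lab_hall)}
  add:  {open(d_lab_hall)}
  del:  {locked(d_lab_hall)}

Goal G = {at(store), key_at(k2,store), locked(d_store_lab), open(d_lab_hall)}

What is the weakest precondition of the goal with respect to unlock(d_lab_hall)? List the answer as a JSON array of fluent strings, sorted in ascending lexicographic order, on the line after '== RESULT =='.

Compute (G \ add) ∪ pre:
  G ∩ del = {}  (empty — regression defined)
  G \ add = {at(store), key_at(k2,store), locked(d_store_lab), open(d_lab_hall)} \ {open(d_lab_hall)} = {at(store), key_at(k2,store), locked(d_store_lab)}
  ∪ pre   = {at(store), key_at(k2,store), locked(d_store_lab)} ∪ {have(k4), locked(d_lab_hall)}
          = {at(store), have(k4), key_at(k2,store), locked(d_lab_hall), locked(d_store_lab)}

== RESULT ==
["at(store)", "have(k4)", "key_at(k2,store)", "locked(d_lab_hall)", "locked(d_store_lab)"]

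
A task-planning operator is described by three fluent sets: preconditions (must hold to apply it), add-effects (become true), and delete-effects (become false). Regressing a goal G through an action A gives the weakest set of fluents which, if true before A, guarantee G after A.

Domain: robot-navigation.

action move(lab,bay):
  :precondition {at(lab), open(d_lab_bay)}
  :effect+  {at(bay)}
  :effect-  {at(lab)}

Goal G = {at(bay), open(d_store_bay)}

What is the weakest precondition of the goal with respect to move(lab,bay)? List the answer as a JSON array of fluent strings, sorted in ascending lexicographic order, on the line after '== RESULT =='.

Compute (G \ add) ∪ pre:
  G ∩ del = {}  (empty — regression defined)
  G \ add = {at(bay), open(d_store_bay)} \ {at(bay)} = {open(d_store_bay)}
  ∪ pre   = {open(d_store_bay)} ∪ {at(lab), open(d_lab_bay)}
          = {at(lab), open(d_lab_bay), open(d_store_bay)}

== RESULT ==
["at(lab)", "open(d_lab_bay)", "open(d_store_bay)"]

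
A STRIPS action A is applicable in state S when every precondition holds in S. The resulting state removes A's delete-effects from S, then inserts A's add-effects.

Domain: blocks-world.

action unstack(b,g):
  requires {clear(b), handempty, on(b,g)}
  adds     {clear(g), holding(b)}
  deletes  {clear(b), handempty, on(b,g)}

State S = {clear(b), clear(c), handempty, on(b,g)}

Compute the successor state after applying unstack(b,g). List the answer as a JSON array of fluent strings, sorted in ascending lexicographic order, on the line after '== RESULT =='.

Compute (S \ del) ∪ add:
  pre ⊆ S: {clear(b), handempty, on(b,g)} ⊆ S  — applicable
  S \ del = {clear(c)}
  ∪ add   = {clear(c), clear(g), holding(b)}

== RESULT ==
["clear(c)", "clear(g)", "holding(b)"]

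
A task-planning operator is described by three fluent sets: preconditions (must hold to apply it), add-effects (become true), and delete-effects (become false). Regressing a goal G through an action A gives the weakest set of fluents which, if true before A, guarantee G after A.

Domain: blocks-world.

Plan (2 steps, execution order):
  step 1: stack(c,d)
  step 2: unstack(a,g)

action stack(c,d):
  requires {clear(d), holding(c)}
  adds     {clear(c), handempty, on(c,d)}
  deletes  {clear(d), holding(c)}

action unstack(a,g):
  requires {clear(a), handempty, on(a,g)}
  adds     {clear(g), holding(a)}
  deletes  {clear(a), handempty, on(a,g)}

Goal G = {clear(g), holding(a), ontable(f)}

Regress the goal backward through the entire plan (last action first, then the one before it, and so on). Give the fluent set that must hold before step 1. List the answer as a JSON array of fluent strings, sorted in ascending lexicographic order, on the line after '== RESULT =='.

Regress step by step:
  through step 2 (unstack(a,g)): drop {clear(g), holding(a)}, keep {ontable(f)}, require {clear(a), handempty, on(a,g)}
    → {clear(a), handempty, on(a,g), ontable(f)}
  through step 1 (stack(c,d)): drop {handempty}, keep {clear(a), on(a,g), ontable(f)}, require {clear(d), holding(c)}
    → {clear(a), clear(d), holding(c), on(a,g), ontable(f)}

== RESULT ==
["clear(a)", "clear(d)", "holding(c)", "on(a,g)", "ontable(f)"]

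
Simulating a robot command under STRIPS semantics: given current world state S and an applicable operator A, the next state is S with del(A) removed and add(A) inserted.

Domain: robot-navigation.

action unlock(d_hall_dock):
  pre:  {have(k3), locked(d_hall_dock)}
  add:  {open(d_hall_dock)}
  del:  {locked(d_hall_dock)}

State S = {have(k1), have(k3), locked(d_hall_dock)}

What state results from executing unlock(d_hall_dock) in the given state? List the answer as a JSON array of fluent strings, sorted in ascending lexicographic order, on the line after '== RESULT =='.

Compute (S \ del) ∪ add:
  pre ⊆ S: {have(k3), locked(d_hall_dock)} ⊆ S  — applicable
  S \ del = {have(k1), have(k3)}
  ∪ add   = {have(k1), have(k3), open(d_hall_dock)}

== RESULT ==
["have(k1)", "have(k3)", "open(d_hall_dock)"]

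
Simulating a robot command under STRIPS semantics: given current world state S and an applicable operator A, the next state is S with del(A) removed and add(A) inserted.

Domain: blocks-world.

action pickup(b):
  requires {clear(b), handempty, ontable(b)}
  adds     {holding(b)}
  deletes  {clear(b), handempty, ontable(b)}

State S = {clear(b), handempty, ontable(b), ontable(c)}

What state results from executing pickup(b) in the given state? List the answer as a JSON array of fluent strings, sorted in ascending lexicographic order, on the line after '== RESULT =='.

Progress:
  pre ⊆ S: {clear(b), handempty, ontable(b)} ⊆ S  — applicable
  S \ del = {ontable(c)}
  ∪ add   = {holding(b), ontable(c)}

== RESULT ==
["holding(b)", "ontable(c)"]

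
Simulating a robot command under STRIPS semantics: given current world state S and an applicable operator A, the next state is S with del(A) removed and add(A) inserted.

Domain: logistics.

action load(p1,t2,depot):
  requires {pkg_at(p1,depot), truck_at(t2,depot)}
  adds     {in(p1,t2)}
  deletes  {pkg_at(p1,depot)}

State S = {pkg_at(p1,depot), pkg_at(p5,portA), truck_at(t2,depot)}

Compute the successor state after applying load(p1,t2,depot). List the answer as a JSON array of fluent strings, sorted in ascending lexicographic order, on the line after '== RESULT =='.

Progress:
  pre ⊆ S: {pkg_at(p1,depot), truck_at(t2,depot)} ⊆ S  — applicable
  S \ del = {pkg_at(p5,portA), truck_at(t2,depot)}
  ∪ add   = {in(p1,t2), pkg_at(p5,portA), truck_at(t2,depot)}

== RESULT ==
["in(p1,t2)", "pkg_at(p5,portA)", "truck_at(t2,depot)"]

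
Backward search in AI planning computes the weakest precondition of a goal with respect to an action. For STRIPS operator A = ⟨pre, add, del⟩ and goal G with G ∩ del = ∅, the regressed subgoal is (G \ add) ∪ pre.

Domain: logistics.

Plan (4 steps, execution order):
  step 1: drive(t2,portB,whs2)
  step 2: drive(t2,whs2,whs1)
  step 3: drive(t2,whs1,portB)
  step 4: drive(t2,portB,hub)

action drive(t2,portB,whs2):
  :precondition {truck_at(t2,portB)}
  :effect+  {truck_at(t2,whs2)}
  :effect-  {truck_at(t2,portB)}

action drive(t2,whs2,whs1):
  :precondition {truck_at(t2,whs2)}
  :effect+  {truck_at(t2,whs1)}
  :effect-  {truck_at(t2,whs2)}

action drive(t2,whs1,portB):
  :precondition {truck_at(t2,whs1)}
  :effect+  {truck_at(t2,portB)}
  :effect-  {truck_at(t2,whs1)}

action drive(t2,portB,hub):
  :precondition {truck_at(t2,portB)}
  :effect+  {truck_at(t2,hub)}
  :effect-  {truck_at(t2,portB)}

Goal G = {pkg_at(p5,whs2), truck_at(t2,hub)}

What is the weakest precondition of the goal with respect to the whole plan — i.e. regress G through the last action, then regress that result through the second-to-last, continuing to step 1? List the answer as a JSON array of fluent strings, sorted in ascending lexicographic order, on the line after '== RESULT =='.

Work backward from the goal:
  through step 4 (drive(t2,portB,hub)): drop {truck_at(t2,hub)}, keep {pkg_at(p5,whs2)}, require {truck_at(t2,portB)}
    → {pkg_at(p5,whs2), truck_at(t2,portB)}
  through step 3 (drive(t2,whs1,portB)): drop {truck_at(t2,portB)}, keep {pkg_at(p5,whs2)}, require {truck_at(t2,whs1)}
    → {pkg_at(p5,whs2), truck_at(t2,whs1)}
  through step 2 (drive(t2,whs2,whs1)): drop {truck_at(t2,whs1)}, keep {pkg_at(p5,whs2)}, require {truck_at(t2,whs2)}
    → {pkg_at(p5,whs2), truck_at(t2,whs2)}
  through step 1 (drive(t2,portB,whs2)): drop {truck_at(t2,whs2)}, keep {pkg_at(p5,whs2)}, require {truck_at(t2,portB)}
    → {pkg_at(p5,whs2), truck_at(t2,portB)}

== RESULT ==
["pkg_at(p5,whs2)", "truck_at(t2,portB)"]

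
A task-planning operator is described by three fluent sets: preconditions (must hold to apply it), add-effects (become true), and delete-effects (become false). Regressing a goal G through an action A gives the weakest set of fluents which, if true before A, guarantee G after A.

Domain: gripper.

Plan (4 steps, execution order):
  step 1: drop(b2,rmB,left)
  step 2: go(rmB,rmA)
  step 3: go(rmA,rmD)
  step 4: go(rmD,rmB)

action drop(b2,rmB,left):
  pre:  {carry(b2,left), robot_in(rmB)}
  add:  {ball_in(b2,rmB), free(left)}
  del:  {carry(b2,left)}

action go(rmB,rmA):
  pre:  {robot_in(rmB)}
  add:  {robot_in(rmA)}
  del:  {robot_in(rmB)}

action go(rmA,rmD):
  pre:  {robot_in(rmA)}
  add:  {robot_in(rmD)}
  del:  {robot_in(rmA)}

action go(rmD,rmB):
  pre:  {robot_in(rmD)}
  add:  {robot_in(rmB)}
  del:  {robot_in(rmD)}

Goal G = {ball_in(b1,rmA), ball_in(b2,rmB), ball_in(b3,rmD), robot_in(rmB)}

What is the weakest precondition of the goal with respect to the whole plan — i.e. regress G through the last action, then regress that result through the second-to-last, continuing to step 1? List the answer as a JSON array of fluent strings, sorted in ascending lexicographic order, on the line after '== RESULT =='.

Work backward from the goal:
  through step 4 (go(rmD,rmB)): drop {robot_in(rmB)}, keep {ball_in(b1,rmA), ball_in(b2,rmB), ball_in(b3,rmD)}, require {robot_in(rmD)}
    → {ball_in(b1,rmA), ball_in(b2,rmB), ball_in(b3,rmD), robot_in(rmD)}
  through step 3 (go(rmA,rmD)): drop {robot_in(rmD)}, keep {ball_in(b1,rmA), ball_in(b2,rmB), ball_in(b3,rmD)}, require {robot_in(rmA)}
    → {ball_in(b1,rmA), ball_in(b2,rmB), ball_in(b3,rmD), robot_in(rmA)}
  through step 2 (go(rmB,rmA)): drop {robot_in(rmA)}, keep {ball_in(b1,rmA), ball_in(b2,rmB), ball_in(b3,rmD)}, require {robot_in(rmB)}
    → {ball_in(b1,rmA), ball_in(b2,rmB), ball_in(b3,rmD), robot_in(rmB)}
  through step 1 (drop(b2,rmB,left)): drop {ball_in(b2,rmB)}, keep {ball_in(b1,rmA), ball_in(b3,rmD), robot_in(rmB)}, require {carry(b2,left), robot_in(rmB)}
    → {ball_in(b1,rmA), ball_in(b3,rmD), carry(b2,left), robot_in(rmB)}

== RESULT ==
["ball_in(b1,rmA)", "ball_in(b3,rmD)", "carry(b2,left)", "robot_in(rmB)"]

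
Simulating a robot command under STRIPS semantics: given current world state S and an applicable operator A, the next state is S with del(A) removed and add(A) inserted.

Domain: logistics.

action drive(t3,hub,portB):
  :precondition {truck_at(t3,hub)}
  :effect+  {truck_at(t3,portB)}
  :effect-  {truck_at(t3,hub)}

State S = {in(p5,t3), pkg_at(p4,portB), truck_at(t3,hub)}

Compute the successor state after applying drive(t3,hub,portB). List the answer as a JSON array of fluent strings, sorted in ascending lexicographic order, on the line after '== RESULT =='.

Progress:
  pre ⊆ S: {truck_at(t3,hub)} ⊆ S  — applicable
  S \ del = {in(p5,t3), pkg_at(p4,portB)}
  ∪ add   = {in(p5,t3), pkg_at(p4,portB), truck_at(t3,portB)}

== RESULT ==
["in(p5,t3)", "pkg_at(p4,portB)", "truck_at(t3,portB)"]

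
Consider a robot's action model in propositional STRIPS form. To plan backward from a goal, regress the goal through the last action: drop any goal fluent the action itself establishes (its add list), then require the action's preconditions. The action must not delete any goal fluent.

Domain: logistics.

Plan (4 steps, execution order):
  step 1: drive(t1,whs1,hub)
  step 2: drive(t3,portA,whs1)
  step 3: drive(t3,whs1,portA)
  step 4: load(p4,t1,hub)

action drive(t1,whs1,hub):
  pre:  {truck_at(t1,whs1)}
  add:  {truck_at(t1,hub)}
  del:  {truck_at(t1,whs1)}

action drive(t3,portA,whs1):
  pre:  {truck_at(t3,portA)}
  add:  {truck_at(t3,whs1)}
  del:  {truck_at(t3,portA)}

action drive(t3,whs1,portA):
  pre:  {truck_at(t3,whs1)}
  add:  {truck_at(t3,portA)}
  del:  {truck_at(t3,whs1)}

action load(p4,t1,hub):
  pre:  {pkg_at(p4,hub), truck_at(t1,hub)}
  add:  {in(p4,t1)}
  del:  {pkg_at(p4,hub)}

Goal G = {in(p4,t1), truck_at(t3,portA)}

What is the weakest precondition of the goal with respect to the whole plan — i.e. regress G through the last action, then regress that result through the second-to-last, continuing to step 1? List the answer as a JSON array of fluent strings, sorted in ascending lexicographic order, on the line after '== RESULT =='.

Regress step by step:
  through step 4 (load(p4,t1,hub)): drop {in(p4,t1)}, keep {truck_at(t3,portA)}, require {pkg_at(p4,hub), truck_at(t1,hub)}
    → {pkg_at(p4,hub), truck_at(t1,hub), truck_at(t3,portA)}
  through step 3 (drive(t3,whs1,portA)): drop {truck_at(t3,portA)}, keep {pkg_at(p4,hub), truck_at(t1,hub)}, require {truck_at(t3,whs1)}
    → {pkg_at(p4,hub), truck_at(t1,hub), truck_at(t3,whs1)}
  through step 2 (drive(t3,portA,whs1)): drop {truck_at(t3,whs1)}, keep {pkg_at(p4,hub), truck_at(t1,hub)}, require {truck_at(t3,portA)}
    → {pkg_at(p4,hub), truck_at(t1,hub), truck_at(t3,portA)}
  through step 1 (drive(t1,whs1,hub)): drop {truck_at(t1,hub)}, keep {pkg_at(p4,hub), truck_at(t3,portA)}, require {truck_at(t1,whs1)}
    → {pkg_at(p4,hub), truck_at(t1,whs1), truck_at(t3,portA)}

== RESULT ==
["pkg_at(p4,hub)", "truck_at(t1,whs1)", "truck_at(t3,portA)"]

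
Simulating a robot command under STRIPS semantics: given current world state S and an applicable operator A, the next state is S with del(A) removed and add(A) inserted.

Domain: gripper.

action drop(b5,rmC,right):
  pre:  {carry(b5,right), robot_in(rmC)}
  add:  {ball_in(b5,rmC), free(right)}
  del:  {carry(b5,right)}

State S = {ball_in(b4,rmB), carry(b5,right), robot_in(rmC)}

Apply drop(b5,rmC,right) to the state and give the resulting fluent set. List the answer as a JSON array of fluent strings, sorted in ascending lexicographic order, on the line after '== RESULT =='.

Compute (S \ del) ∪ add:
  pre ⊆ S: {carry(b5,right), robot_in(rmC)} ⊆ S  — applicable
  S \ del = {ball_in(b4,rmB), robot_in(rmC)}
  ∪ add   = {ball_in(b4,rmB), ball_in(b5,rmC), free(right), robot_in(rmC)}

== RESULT ==
["ball_in(b4,rmB)", "ball_in(b5,rmC)", "free(right)", "robot_in(rmC)"]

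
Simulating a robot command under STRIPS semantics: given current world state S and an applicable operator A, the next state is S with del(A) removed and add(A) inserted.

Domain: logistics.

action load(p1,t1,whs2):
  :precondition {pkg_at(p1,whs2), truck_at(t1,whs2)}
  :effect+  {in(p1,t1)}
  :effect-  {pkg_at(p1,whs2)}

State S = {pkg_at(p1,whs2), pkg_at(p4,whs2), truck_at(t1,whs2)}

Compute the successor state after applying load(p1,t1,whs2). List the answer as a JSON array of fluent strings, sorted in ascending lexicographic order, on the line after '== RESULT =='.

Compute (S \ del) ∪ add:
  pre ⊆ S: {pkg_at(p1,whs2), truck_at(t1,whs2)} ⊆ S  — applicable
  S \ del = {pkg_at(p4,whs2), truck_at(t1,whs2)}
  ∪ add   = {in(p1,t1), pkg_at(p4,whs2), truck_at(t1,whs2)}

== RESULT ==
["in(p1,t1)", "pkg_at(p4,whs2)", "truck_at(t1,whs2)"]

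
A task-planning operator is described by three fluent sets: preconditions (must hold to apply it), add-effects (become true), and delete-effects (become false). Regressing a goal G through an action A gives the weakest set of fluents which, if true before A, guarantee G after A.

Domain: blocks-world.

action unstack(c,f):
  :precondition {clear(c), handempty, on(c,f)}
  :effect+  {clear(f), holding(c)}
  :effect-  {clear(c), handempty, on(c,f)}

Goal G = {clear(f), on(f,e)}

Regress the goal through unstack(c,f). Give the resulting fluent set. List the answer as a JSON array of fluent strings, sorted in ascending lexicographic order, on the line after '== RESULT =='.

Regress:
  G ∩ del = {}  (empty — regression defined)
  G \ add = {clear(f), on(f,e)} \ {clear(f), holding(c)} = {on(f,e)}
  ∪ pre   = {on(f,e)} ∪ {clear(c), handempty, on(c,f)}
          = {clear(c), handempty, on(c,f), on(f,e)}

== RESULT ==
["clear(c)", "handempty", "on(c,f)", "on(f,e)"]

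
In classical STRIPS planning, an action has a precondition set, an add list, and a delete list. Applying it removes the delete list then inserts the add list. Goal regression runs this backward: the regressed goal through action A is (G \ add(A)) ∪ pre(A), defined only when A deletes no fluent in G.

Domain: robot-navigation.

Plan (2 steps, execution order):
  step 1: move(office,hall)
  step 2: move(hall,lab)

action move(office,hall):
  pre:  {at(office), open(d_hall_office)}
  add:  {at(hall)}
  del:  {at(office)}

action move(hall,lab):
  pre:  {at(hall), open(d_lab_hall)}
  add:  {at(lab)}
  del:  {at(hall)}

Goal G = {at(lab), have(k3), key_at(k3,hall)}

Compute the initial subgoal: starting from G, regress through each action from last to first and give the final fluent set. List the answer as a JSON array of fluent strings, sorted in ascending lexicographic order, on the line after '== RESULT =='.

Work backward from the goal:
  through step 2 (move(hall,lab)): drop {at(lab)}, keep {have(k3), key_at(k3,hall)}, require {at(hall), open(d_lab_hall)}
    → {at(hall), have(k3), key_at(k3,hall), open(d_lab_hall)}
  through step 1 (move(office,hall)): drop {at(hall)}, keep {have(k3), key_at(k3,hall), open(d_lab_hall)}, require {at(office), open(d_hall_office)}
    → {at(office), have(k3), key_at(k3,hall), open(d_hall_office), open(d_lab_hall)}

== RESULT ==
["at(office)", "have(k3)", "key_at(k3,hall)", "open(d_hall_office)", "open(d_lab_hall)"]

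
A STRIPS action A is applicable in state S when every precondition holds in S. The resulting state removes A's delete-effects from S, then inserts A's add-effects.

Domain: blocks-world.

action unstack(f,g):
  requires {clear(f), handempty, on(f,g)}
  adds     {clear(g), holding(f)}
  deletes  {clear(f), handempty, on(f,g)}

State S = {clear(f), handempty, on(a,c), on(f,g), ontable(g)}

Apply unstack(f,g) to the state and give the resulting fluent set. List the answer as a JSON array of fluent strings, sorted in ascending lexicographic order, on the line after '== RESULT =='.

Compute (S \ del) ∪ add:
  pre ⊆ S: {clear(f), handempty, on(f,g)} ⊆ S  — applicable
  S \ del = {on(a,c), ontable(g)}
  ∪ add   = {clear(g), holding(f), on(a,c), ontable(g)}

== RESULT ==
["clear(g)", "holding(f)", "on(a,c)", "ontable(g)"]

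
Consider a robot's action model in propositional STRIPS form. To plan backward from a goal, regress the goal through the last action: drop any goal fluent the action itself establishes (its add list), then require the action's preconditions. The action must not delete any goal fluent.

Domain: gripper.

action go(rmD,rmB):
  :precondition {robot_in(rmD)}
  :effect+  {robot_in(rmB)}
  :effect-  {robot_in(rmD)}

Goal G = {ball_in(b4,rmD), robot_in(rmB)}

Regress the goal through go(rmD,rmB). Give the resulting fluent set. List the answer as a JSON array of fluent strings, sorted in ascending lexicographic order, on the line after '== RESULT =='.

Regress:
  G ∩ del = {}  (empty — regression defined)
  G \ add = {ball_in(b4,rmD), robot_in(rmB)} \ {robot_in(rmB)} = {ball_in(b4,rmD)}
  ∪ pre   = {ball_in(b4,rmD)} ∪ {robot_in(rmD)}
          = {ball_in(b4,rmD), robot_in(rmD)}

== RESULT ==
["ball_in(b4,rmD)", "robot_in(rmD)"]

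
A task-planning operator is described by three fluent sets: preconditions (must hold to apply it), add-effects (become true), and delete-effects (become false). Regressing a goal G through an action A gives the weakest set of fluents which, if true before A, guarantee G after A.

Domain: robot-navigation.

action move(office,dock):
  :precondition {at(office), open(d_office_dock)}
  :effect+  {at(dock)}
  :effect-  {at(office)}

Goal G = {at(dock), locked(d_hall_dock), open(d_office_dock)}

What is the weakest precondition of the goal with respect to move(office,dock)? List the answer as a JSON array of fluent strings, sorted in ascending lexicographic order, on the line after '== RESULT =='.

Compute (G \ add) ∪ pre:
  G ∩ del = {}  (empty — regression defined)
  G \ add = {at(dock), locked(d_hall_dock), open(d_office_dock)} \ {at(dock)} = {locked(d_hall_dock), open(d_office_dock)}
  ∪ pre   = {locked(d_hall_dock), open(d_office_dock)} ∪ {at(office), open(d_office_dock)}
          = {at(office), locked(d_hall_dock), open(d_office_dock)}

== RESULT ==
["at(office)", "locked(d_hall_dock)", "open(d_office_dock)"]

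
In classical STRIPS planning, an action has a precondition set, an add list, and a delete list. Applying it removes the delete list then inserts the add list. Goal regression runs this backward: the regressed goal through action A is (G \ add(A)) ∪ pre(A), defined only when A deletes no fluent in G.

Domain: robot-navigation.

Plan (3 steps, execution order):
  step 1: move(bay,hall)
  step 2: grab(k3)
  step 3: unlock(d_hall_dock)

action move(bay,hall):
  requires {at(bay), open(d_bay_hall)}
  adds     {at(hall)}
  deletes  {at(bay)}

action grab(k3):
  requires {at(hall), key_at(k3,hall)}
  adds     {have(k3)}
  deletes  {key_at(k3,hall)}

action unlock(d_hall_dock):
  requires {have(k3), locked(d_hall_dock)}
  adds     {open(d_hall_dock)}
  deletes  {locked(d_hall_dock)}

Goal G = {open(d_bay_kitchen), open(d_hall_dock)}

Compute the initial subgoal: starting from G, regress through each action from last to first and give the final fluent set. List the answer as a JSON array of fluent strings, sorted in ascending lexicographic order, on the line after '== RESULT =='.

Work backward from the goal:
  through step 3 (unlock(d_hall_dock)): drop {open(d_hall_dock)}, keep {open(d_bay_kitchen)}, require {have(k3), locked(d_hall_dock)}
    → {have(k3), locked(d_hall_dock), open(d_bay_kitchen)}
  through step 2 (grab(k3)): drop {have(k3)}, keep {locked(d_hall_dock), open(d_bay_kitchen)}, require {at(hall), key_at(k3,hall)}
    → {at(hall), key_at(k3,hall), locked(d_hall_dock), open(d_bay_kitchen)}
  through step 1 (move(bay,hall)): drop {at(hall)}, keep {key_at(k3,hall), locked(d_hall_dock), open(d_bay_kitchen)}, require {at(bay), open(d_bay_hall)}
    → {at(bay), key_at(k3,hall), locked(d_hall_dock), open(d_bay_hall), open(d_bay_kitchen)}

== RESULT ==
["at(bay)", "key_at(k3,hall)", "locked(d_hall_dock)", "open(d_bay_hall)", "open(d_bay_kitchen)"]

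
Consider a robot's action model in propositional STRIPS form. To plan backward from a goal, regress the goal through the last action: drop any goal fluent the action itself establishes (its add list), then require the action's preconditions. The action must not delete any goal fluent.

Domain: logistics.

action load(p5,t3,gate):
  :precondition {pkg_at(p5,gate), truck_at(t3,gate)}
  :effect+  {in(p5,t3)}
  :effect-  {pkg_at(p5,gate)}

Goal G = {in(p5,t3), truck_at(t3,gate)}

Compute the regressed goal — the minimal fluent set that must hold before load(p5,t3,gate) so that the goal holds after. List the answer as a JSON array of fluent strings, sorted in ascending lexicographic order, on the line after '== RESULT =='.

Compute (G \ add) ∪ pre:
  G ∩ del = {}  (empty — regression defined)
  G \ add = {in(p5,t3), truck_at(t3,gate)} \ {in(p5,t3)} = {truck_at(t3,gate)}
  ∪ pre   = {truck_at(t3,gate)} ∪ {pkg_at(p5,gate), truck_at(t3,gate)}
          = {pkg_at(p5,gate), truck_at(t3,gate)}

== RESULT ==
["pkg_at(p5,gate)", "truck_at(t3,gate)"]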